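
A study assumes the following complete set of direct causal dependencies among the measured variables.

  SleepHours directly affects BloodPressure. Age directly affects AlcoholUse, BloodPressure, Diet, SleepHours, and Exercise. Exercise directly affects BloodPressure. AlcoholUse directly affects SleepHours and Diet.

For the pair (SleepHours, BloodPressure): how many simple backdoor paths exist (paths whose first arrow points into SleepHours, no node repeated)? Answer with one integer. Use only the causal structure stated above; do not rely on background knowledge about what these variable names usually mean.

A backdoor path from SleepHours to BloodPressure is any simple undirected path whose first edge points into SleepHours (i.e. leaves SleepHours via a parent).
Parents of SleepHours: {Age, AlcoholUse}.
Enumerating:
  P1: SleepHours <- Age -> Exercise -> BloodPressure
  P2: SleepHours <- Age -> BloodPressure
  P3: SleepHours <- AlcoholUse <- Age -> Exercise -> BloodPressure
  P4: SleepHours <- AlcoholUse <- Age -> BloodPressure
  P5: SleepHours <- AlcoholUse -> Diet <- Age -> Exercise -> BloodPressure
  P6: SleepHours <- AlcoholUse -> Diet <- Age -> BloodPressure
That exhausts the simple backdoor paths. Count: 6.

6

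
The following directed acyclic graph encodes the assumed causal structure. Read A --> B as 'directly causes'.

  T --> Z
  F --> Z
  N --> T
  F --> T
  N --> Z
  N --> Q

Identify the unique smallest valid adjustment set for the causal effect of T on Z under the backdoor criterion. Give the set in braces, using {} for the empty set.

Variables eligible for adjustment (non-descendants of T, excluding T and Z): {F, N, Q}.
Backdoor paths from T to Z:
  P1: T <- F -> Z
  P2: T <- N -> Z
The empty set is not sufficient: P1 (T <- F -> Z) has no collider blocking it and no conditioned non-collider, so it is open.
Try {F, N}:
  P1: blocked at fork node F ∈ conditioning set.
  P2: blocked at fork node N ∈ conditioning set.
{F, N} contains no descendant of T and blocks every backdoor path.
Every element of {F, N} is needed (dropping F leaves P1 open; dropping N leaves P2 open), so no proper subset is valid.
Among all size-2 subsets of the eligible variables, only {F, N} blocks every backdoor path, so it is the unique smallest valid adjustment set.

{F, N}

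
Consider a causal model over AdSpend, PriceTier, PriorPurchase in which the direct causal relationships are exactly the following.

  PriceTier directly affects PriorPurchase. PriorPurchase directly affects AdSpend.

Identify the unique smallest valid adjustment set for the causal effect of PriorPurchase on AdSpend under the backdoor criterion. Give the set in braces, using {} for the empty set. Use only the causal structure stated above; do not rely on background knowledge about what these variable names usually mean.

Variables eligible for adjustment (non-descendants of PriorPurchase, excluding PriorPurchase and AdSpend): {PriceTier}.
Backdoor paths from PriorPurchase to AdSpend:
  (none)
With no backdoor paths the empty set already satisfies the criterion, and it is trivially minimal.

{}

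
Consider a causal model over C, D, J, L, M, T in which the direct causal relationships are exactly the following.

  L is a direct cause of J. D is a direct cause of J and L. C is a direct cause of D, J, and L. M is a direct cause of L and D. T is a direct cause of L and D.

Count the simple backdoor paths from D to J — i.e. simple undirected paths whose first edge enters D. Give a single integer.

A backdoor path from D to J is any simple undirected path whose first edge points into D (i.e. leaves D via a parent).
Parents of D: {C, M, T}.
Enumerating:
  P1: D <- T -> L <- C -> J
  P2: D <- T -> L -> J
  P3: D <- C -> L -> J
  P4: D <- C -> J
  P5: D <- M -> L <- C -> J
  P6: D <- M -> L -> J
That exhausts the simple backdoor paths. Count: 6.

6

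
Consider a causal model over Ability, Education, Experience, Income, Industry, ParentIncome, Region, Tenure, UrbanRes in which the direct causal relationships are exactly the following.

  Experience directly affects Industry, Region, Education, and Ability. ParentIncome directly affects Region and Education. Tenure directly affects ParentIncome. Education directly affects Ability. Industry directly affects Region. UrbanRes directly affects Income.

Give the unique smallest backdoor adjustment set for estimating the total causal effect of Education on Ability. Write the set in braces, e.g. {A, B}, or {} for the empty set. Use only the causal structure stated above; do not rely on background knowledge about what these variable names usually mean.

Variables eligible for adjustment (non-descendants of Education, excluding Education and Ability): {Experience, Income, Industry, ParentIncome, Region, Tenure, UrbanRes}.
Backdoor paths from Education to Ability:
  P1: Education <- Experience -> Ability
  P2: Education <- ParentIncome -> Region <- Experience -> Ability
  P3: Education <- ParentIncome -> Region <- Industry <- Experience -> Ability
The empty set is not sufficient: P1 (Education <- Experience -> Ability) has no collider blocking it and no conditioned non-collider, so it is open.
Try {Experience}:
  P1: blocked at fork node Experience ∈ conditioning set.
  P2: blocked at collider Region (neither it nor any descendant is in the conditioning set).
  P3: blocked at collider Region (neither it nor any descendant is in the conditioning set).
{Experience} contains no descendant of Education and blocks every backdoor path.
No other singleton works — e.g. {Tenure} leaves P1 open — so {Experience} is the unique smallest valid adjustment set.

{Experience}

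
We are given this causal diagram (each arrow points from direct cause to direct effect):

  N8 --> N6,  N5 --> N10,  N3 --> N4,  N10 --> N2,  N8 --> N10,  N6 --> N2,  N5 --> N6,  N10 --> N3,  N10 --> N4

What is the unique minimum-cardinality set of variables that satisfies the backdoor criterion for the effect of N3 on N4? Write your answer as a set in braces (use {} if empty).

Variables eligible for adjustment (non-descendants of N3, excluding N3 and N4): {N10, N2, N5, N6, N8}.
Backdoor paths from N3 to N4:
  P1: N3 <- N10 -> N4
The empty set is not sufficient: P1 (N3 <- N10 -> N4) has no collider blocking it and no conditioned non-collider, so it is open.
Try {N10}:
  P1: blocked at fork node N10 ∈ conditioning set.
{N10} contains no descendant of N3 and blocks every backdoor path.
No other singleton works — e.g. {N5} leaves P1 open — so {N10} is the unique smallest valid adjustment set.

{N10}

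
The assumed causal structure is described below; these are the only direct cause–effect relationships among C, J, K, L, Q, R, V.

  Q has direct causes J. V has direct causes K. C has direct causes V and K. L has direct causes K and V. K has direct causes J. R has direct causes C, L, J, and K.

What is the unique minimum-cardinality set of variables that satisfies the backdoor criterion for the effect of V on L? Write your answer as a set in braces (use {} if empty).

{K}

Variables eligible for adjustment (non-descendants of V, excluding V and L): {J, K, Q}.
Backdoor paths from V to L:
  P1: V <- K <- J -> R <- L
  P2: V <- K -> L
  P3: V <- K -> C -> R <- L
  P4: V <- K -> R <- L
The empty set is not sufficient: P2 (V <- K -> L) has no collider blocking it and no conditioned non-collider, so it is open.
Try {K}:
  P1: blocked at chain node K ∈ conditioning set.
  P2: blocked at fork node K ∈ conditioning set.
  P3: blocked at fork node K ∈ conditioning set.
  P4: blocked at fork node K ∈ conditioning set.
{K} contains no descendant of V and blocks every backdoor path.
No other singleton works — e.g. {J} leaves P2 open — so {K} is the unique smallest valid adjustment set.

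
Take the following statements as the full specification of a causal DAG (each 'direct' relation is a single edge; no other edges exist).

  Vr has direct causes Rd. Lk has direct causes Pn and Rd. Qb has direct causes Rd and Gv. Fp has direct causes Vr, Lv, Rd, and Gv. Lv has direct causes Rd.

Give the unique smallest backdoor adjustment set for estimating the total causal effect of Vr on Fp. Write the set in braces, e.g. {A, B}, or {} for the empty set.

Variables eligible for adjustment (non-descendants of Vr, excluding Vr and Fp): {Gv, Lk, Lv, Pn, Qb, Rd}.
Backdoor paths from Vr to Fp:
  P1: Vr <- Rd -> Lv -> Fp
  P2: Vr <- Rd -> Qb <- Gv -> Fp
  P3: Vr <- Rd -> Fp
The empty set is not sufficient: P1 (Vr <- Rd -> Lv -> Fp) has no collider blocking it and no conditioned non-collider, so it is open.
Try {Rd}:
  P1: blocked at fork node Rd ∈ conditioning set.
  P2: blocked at fork node Rd ∈ conditioning set.
  P3: blocked at fork node Rd ∈ conditioning set.
{Rd} contains no descendant of Vr and blocks every backdoor path.
No other singleton works — e.g. {Lv} leaves P3 open — so {Rd} is the unique smallest valid adjustment set.

{Rd}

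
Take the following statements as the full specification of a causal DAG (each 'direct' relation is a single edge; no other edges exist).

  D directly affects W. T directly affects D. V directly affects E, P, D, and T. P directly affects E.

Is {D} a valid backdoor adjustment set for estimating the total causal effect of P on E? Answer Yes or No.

No

Backdoor paths from P to E (paths whose first edge points into P):
  P1: P <- V -> E
Condition 1 (no descendant of P in the set): holds — descendants of P are {E}; none are in {D}.
Condition 2 (every backdoor path blocked by {D}):
  P1: open — no interior node is in the conditioning set.
{D} does not satisfy the backdoor criterion.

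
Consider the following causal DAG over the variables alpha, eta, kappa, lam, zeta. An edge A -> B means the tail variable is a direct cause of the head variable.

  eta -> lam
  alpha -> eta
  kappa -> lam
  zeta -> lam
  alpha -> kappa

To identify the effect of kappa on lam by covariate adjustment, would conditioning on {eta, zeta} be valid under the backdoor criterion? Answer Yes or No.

Backdoor paths from kappa to lam (paths whose first edge points into kappa):
  P1: kappa <- alpha -> eta -> lam
Condition 1 (no descendant of kappa in the set): holds — descendants of kappa are {lam}; none are in {eta, zeta}.
Condition 2 (every backdoor path blocked by {eta, zeta}):
  P1: blocked at chain node eta ∈ conditioning set.
{eta, zeta} satisfies the backdoor criterion.

Yes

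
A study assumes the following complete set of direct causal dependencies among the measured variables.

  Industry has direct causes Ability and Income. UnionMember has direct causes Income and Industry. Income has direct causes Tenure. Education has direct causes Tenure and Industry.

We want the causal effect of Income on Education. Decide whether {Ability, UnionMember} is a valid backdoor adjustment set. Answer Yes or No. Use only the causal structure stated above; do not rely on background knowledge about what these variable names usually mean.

Backdoor paths from Income to Education (paths whose first edge points into Income):
  P1: Income <- Tenure -> Education
Condition 1 (no descendant of Income in the set): FAILS — UnionMember is a descendant of Income.
Condition 2 (every backdoor path blocked by {Ability, UnionMember}):
  P1: open — no interior node is in the conditioning set.
{Ability, UnionMember} does not satisfy the backdoor criterion.

No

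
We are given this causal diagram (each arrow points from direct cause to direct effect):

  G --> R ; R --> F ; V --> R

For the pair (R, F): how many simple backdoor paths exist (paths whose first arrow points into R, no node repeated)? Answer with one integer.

A backdoor path from R to F is any simple undirected path whose first edge points into R (i.e. leaves R via a parent).
Parents of R: {G, V}.
No simple path from any parent of R reaches F without revisiting R, so there are no backdoor paths.

0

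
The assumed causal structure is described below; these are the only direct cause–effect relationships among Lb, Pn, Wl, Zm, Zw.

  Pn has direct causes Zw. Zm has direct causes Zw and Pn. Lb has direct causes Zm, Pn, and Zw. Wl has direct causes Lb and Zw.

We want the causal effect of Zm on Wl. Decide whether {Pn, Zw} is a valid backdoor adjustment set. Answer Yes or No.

Yes

Backdoor paths from Zm to Wl (paths whose first edge points into Zm):
  P1: Zm <- Zw -> Pn -> Lb -> Wl
  P2: Zm <- Zw -> Lb -> Wl
  P3: Zm <- Zw -> Wl
  P4: Zm <- Pn <- Zw -> Lb -> Wl
  P5: Zm <- Pn <- Zw -> Wl
  P6: Zm <- Pn -> Lb <- Zw -> Wl
  P7: Zm <- Pn -> Lb -> Wl
Condition 1 (no descendant of Zm in the set): holds — descendants of Zm are {Lb, Wl}; none are in {Pn, Zw}.
Condition 2 (every backdoor path blocked by {Pn, Zw}):
  P1: blocked at fork node Zw ∈ conditioning set.
  P2: blocked at fork node Zw ∈ conditioning set.
  P3: blocked at fork node Zw ∈ conditioning set.
  P4: blocked at chain node Pn ∈ conditioning set.
  P5: blocked at chain node Pn ∈ conditioning set.
  P6: blocked at fork node Pn ∈ conditioning set.
  P7: blocked at fork node Pn ∈ conditioning set.
{Pn, Zw} satisfies the backdoor criterion.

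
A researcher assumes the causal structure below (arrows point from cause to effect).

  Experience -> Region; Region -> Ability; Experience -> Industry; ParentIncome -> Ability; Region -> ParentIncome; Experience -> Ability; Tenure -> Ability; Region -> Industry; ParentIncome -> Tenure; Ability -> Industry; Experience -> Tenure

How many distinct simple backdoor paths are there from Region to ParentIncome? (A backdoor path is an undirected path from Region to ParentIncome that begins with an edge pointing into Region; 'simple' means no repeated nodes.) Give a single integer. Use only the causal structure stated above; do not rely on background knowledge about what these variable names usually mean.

6

A backdoor path from Region to ParentIncome is any simple undirected path whose first edge points into Region (i.e. leaves Region via a parent).
Parents of Region: {Experience}.
Enumerating:
  P1: Region <- Experience -> Tenure <- ParentIncome
  P2: Region <- Experience -> Tenure -> Ability <- ParentIncome
  P3: Region <- Experience -> Ability <- ParentIncome
  P4: Region <- Experience -> Ability <- Tenure <- ParentIncome
  P5: Region <- Experience -> Industry <- Ability <- ParentIncome
  P6: Region <- Experience -> Industry <- Ability <- Tenure <- ParentIncome
That exhausts the simple backdoor paths. Count: 6.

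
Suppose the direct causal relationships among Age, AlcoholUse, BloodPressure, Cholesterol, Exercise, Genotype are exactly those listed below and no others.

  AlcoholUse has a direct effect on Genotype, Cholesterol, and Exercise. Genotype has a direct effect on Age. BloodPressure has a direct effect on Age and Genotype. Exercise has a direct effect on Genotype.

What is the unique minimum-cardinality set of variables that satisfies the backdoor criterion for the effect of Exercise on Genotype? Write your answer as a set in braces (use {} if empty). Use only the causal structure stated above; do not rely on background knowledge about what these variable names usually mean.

Variables eligible for adjustment (non-descendants of Exercise, excluding Exercise and Genotype): {AlcoholUse, BloodPressure, Cholesterol}.
Backdoor paths from Exercise to Genotype:
  P1: Exercise <- AlcoholUse -> Genotype
The empty set is not sufficient: P1 (Exercise <- AlcoholUse -> Genotype) has no collider blocking it and no conditioned non-collider, so it is open.
Try {AlcoholUse}:
  P1: blocked at fork node AlcoholUse ∈ conditioning set.
{AlcoholUse} contains no descendant of Exercise and blocks every backdoor path.
No other singleton works — e.g. {BloodPressure} leaves P1 open — so {AlcoholUse} is the unique smallest valid adjustment set.

{AlcoholUse}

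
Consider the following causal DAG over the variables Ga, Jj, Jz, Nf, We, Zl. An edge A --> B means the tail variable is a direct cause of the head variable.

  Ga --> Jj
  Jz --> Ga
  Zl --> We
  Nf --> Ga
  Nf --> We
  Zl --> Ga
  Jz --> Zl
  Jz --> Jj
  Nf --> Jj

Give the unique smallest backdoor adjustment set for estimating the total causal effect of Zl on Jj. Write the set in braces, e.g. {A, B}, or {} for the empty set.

{Jz}

Variables eligible for adjustment (non-descendants of Zl, excluding Zl and Jj): {Jz, Nf}.
Backdoor paths from Zl to Jj:
  P1: Zl <- Jz -> Ga <- Nf -> Jj
  P2: Zl <- Jz -> Ga -> Jj
  P3: Zl <- Jz -> Jj
The empty set is not sufficient: P2 (Zl <- Jz -> Ga -> Jj) has no collider blocking it and no conditioned non-collider, so it is open.
Try {Jz}:
  P1: blocked at fork node Jz ∈ conditioning set.
  P2: blocked at fork node Jz ∈ conditioning set.
  P3: blocked at fork node Jz ∈ conditioning set.
{Jz} contains no descendant of Zl and blocks every backdoor path.
No other singleton works — e.g. {Nf} leaves P2 open — so {Jz} is the unique smallest valid adjustment set.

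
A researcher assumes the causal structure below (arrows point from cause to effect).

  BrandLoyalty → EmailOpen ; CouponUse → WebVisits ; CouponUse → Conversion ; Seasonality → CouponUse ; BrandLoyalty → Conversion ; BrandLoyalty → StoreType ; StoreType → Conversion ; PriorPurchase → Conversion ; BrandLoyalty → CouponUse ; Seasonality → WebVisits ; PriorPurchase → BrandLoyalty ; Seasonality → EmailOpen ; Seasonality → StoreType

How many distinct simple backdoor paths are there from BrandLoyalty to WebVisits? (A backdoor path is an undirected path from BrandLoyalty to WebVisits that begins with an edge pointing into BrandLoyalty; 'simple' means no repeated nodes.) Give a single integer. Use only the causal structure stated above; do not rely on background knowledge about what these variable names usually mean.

A backdoor path from BrandLoyalty to WebVisits is any simple undirected path whose first edge points into BrandLoyalty (i.e. leaves BrandLoyalty via a parent).
Parents of BrandLoyalty: {PriorPurchase}.
Enumerating:
  P1: BrandLoyalty <- PriorPurchase -> Conversion <- CouponUse <- Seasonality -> WebVisits
  P2: BrandLoyalty <- PriorPurchase -> Conversion <- CouponUse -> WebVisits
  P3: BrandLoyalty <- PriorPurchase -> Conversion <- StoreType <- Seasonality -> CouponUse -> WebVisits
  P4: BrandLoyalty <- PriorPurchase -> Conversion <- StoreType <- Seasonality -> WebVisits
That exhausts the simple backdoor paths. Count: 4.

4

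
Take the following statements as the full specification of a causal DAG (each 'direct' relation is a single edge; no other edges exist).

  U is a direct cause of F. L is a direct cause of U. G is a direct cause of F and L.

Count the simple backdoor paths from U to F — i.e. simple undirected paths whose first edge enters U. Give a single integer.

1

A backdoor path from U to F is any simple undirected path whose first edge points into U (i.e. leaves U via a parent).
Parents of U: {L}.
Enumerating:
  P1: U <- L <- G -> F
That exhausts the simple backdoor paths. Count: 1.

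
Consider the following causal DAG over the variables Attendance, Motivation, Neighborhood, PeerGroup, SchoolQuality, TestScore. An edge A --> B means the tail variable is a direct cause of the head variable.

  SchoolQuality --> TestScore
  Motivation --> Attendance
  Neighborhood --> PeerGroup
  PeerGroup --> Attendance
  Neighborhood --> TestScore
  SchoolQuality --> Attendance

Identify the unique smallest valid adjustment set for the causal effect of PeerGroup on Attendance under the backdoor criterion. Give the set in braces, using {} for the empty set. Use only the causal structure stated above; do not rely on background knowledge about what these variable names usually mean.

Variables eligible for adjustment (non-descendants of PeerGroup, excluding PeerGroup and Attendance): {Motivation, Neighborhood, SchoolQuality, TestScore}.
Backdoor paths from PeerGroup to Attendance:
  P1: PeerGroup <- Neighborhood -> TestScore <- SchoolQuality -> Attendance
Each backdoor path contains an unconditioned collider, so every path is already blocked with the empty conditioning set:
  P1: blocked at collider TestScore (neither it nor any descendant is in the conditioning set).
The empty set is therefore the unique smallest valid set.

{}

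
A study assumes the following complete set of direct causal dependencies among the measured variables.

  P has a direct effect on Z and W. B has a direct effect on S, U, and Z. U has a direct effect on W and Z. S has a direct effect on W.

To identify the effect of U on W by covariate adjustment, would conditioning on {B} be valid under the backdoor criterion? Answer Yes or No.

Backdoor paths from U to W (paths whose first edge points into U):
  P1: U <- B -> S -> W
  P2: U <- B -> Z <- P -> W
Condition 1 (no descendant of U in the set): holds — descendants of U are {W, Z}; none are in {B}.
Condition 2 (every backdoor path blocked by {B}):
  P1: blocked at fork node B ∈ conditioning set.
  P2: blocked at fork node B ∈ conditioning set.
{B} satisfies the backdoor criterion.

Yes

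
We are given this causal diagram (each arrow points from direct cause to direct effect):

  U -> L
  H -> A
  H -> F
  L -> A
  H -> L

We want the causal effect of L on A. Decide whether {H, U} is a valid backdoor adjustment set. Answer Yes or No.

Backdoor paths from L to A (paths whose first edge points into L):
  P1: L <- H -> A
Condition 1 (no descendant of L in the set): holds — descendants of L are {A}; none are in {H, U}.
Condition 2 (every backdoor path blocked by {H, U}):
  P1: blocked at fork node H ∈ conditioning set.
{H, U} satisfies the backdoor criterion.

Yes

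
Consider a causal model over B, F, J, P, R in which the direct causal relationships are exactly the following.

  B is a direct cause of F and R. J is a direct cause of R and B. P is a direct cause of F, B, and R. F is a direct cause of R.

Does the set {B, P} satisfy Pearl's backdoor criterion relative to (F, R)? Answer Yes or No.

Yes

Backdoor paths from F to R (paths whose first edge points into F):
  P1: F <- P -> B <- J -> R
  P2: F <- P -> B -> R
  P3: F <- P -> R
  P4: F <- B <- P -> R
  P5: F <- B <- J -> R
  P6: F <- B -> R
Condition 1 (no descendant of F in the set): holds — descendants of F are {R}; none are in {B, P}.
Condition 2 (every backdoor path blocked by {B, P}):
  P1: blocked at fork node P ∈ conditioning set.
  P2: blocked at fork node P ∈ conditioning set.
  P3: blocked at fork node P ∈ conditioning set.
  P4: blocked at chain node B ∈ conditioning set.
  P5: blocked at chain node B ∈ conditioning set.
  P6: blocked at fork node B ∈ conditioning set.
{B, P} satisfies the backdoor criterion.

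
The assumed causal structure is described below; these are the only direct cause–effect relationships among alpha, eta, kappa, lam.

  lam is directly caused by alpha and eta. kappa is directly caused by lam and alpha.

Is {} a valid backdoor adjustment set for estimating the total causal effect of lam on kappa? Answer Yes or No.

Backdoor paths from lam to kappa (paths whose first edge points into lam):
  P1: lam <- alpha -> kappa
Condition 1 (no descendant of lam in the set): holds — descendants of lam are {kappa}; none are in {}.
Condition 2 (every backdoor path blocked by {}):
  P1: open — no interior node is in the conditioning set.
{} does not satisfy the backdoor criterion.

No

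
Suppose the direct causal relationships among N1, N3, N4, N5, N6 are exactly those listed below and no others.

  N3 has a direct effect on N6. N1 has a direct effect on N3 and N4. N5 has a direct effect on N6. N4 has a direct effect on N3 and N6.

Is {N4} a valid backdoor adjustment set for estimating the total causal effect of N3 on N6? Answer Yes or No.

Yes

Backdoor paths from N3 to N6 (paths whose first edge points into N3):
  P1: N3 <- N1 -> N4 -> N6
  P2: N3 <- N4 -> N6
Condition 1 (no descendant of N3 in the set): holds — descendants of N3 are {N6}; none are in {N4}.
Condition 2 (every backdoor path blocked by {N4}):
  P1: blocked at chain node N4 ∈ conditioning set.
  P2: blocked at fork node N4 ∈ conditioning set.
{N4} satisfies the backdoor criterion.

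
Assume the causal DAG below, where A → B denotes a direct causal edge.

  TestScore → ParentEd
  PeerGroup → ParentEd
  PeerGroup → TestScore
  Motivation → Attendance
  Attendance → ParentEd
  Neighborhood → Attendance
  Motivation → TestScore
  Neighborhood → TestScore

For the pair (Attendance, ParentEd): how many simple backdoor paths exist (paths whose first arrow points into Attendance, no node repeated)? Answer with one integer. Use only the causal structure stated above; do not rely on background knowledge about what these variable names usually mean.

A backdoor path from Attendance to ParentEd is any simple undirected path whose first edge points into Attendance (i.e. leaves Attendance via a parent).
Parents of Attendance: {Motivation, Neighborhood}.
Enumerating:
  P1: Attendance <- Motivation -> TestScore <- PeerGroup -> ParentEd
  P2: Attendance <- Motivation -> TestScore -> ParentEd
  P3: Attendance <- Neighborhood -> TestScore <- PeerGroup -> ParentEd
  P4: Attendance <- Neighborhood -> TestScore -> ParentEd
That exhausts the simple backdoor paths. Count: 4.

4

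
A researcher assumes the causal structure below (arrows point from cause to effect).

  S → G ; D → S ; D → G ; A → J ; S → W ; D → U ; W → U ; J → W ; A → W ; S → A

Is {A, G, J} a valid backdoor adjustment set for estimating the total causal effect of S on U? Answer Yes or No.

No

Backdoor paths from S to U (paths whose first edge points into S):
  P1: S <- D -> U
Condition 1 (no descendant of S in the set): FAILS — A, G, and J are descendants of S.
Condition 2 (every backdoor path blocked by {A, G, J}):
  P1: open — no interior node is in the conditioning set.
{A, G, J} does not satisfy the backdoor criterion.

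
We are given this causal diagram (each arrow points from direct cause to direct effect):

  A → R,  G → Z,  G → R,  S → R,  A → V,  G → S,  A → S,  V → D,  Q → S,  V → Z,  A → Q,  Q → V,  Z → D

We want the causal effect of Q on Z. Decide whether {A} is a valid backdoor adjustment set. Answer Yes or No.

Yes

Backdoor paths from Q to Z (paths whose first edge points into Q):
  P1: Q <- A -> V -> Z
  P2: Q <- A -> V -> D <- Z
  P3: Q <- A -> S <- G -> Z
  P4: Q <- A -> S -> R <- G -> Z
  P5: Q <- A -> R <- G -> Z
  P6: Q <- A -> R <- S <- G -> Z
Condition 1 (no descendant of Q in the set): holds — descendants of Q are {D, R, S, V, Z}; none are in {A}.
Condition 2 (every backdoor path blocked by {A}):
  P1: blocked at fork node A ∈ conditioning set.
  P2: blocked at fork node A ∈ conditioning set.
  P3: blocked at fork node A ∈ conditioning set.
  P4: blocked at fork node A ∈ conditioning set.
  P5: blocked at fork node A ∈ conditioning set.
  P6: blocked at fork node A ∈ conditioning set.
{A} satisfies the backdoor criterion.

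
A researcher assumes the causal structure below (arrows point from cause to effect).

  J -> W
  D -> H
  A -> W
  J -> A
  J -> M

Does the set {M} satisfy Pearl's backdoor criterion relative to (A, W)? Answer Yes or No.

Backdoor paths from A to W (paths whose first edge points into A):
  P1: A <- J -> W
Condition 1 (no descendant of A in the set): holds — descendants of A are {W}; none are in {M}.
Condition 2 (every backdoor path blocked by {M}):
  P1: open — no interior node is in the conditioning set.
{M} does not satisfy the backdoor criterion.

No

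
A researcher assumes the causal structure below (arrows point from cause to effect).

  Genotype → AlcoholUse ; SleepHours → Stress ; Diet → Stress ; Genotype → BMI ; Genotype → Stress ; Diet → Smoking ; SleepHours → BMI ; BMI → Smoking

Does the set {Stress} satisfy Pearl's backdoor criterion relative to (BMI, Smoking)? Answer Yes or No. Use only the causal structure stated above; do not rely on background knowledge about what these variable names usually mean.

No

Backdoor paths from BMI to Smoking (paths whose first edge points into BMI):
  P1: BMI <- SleepHours -> Stress <- Diet -> Smoking
  P2: BMI <- Genotype -> Stress <- Diet -> Smoking
Condition 1 (no descendant of BMI in the set): holds — descendants of BMI are {Smoking}; none are in {Stress}.
Condition 2 (every backdoor path blocked by {Stress}):
  P1: open — collider(s) Stress are conditioned on (or have a conditioned descendant) and no non-collider on the path is in the set.
  P2: open — collider(s) Stress are conditioned on (or have a conditioned descendant) and no non-collider on the path is in the set.
{Stress} does not satisfy the backdoor criterion.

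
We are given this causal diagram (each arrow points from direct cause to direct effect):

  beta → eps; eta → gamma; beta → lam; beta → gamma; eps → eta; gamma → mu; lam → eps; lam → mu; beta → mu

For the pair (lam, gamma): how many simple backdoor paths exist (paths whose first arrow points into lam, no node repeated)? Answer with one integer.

A backdoor path from lam to gamma is any simple undirected path whose first edge points into lam (i.e. leaves lam via a parent).
Parents of lam: {beta}.
Enumerating:
  P1: lam <- beta -> eps -> eta -> gamma
  P2: lam <- beta -> gamma
  P3: lam <- beta -> mu <- gamma
That exhausts the simple backdoor paths. Count: 3.

3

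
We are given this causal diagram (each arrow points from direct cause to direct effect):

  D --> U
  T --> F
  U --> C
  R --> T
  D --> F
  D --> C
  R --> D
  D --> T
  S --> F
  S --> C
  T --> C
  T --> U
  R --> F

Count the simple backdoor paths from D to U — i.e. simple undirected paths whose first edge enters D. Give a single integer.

A backdoor path from D to U is any simple undirected path whose first edge points into D (i.e. leaves D via a parent).
Parents of D: {R}.
Enumerating:
  P1: D <- R -> T -> F <- S -> C <- U
  P2: D <- R -> T -> U
  P3: D <- R -> T -> C <- U
  P4: D <- R -> F <- S -> C <- T -> U
  P5: D <- R -> F <- S -> C <- U
  P6: D <- R -> F <- T -> U
  P7: D <- R -> F <- T -> C <- U
That exhausts the simple backdoor paths. Count: 7.

7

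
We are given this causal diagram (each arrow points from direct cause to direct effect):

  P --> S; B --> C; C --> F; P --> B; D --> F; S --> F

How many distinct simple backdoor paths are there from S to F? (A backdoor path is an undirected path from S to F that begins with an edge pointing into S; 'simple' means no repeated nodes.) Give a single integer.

1

A backdoor path from S to F is any simple undirected path whose first edge points into S (i.e. leaves S via a parent).
Parents of S: {P}.
Enumerating:
  P1: S <- P -> B -> C -> F
That exhausts the simple backdoor paths. Count: 1.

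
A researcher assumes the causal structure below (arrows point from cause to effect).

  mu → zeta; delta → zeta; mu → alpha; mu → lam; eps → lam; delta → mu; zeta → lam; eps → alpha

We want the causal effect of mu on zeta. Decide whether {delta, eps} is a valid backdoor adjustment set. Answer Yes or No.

Yes

Backdoor paths from mu to zeta (paths whose first edge points into mu):
  P1: mu <- delta -> zeta
Condition 1 (no descendant of mu in the set): holds — descendants of mu are {alpha, lam, zeta}; none are in {delta, eps}.
Condition 2 (every backdoor path blocked by {delta, eps}):
  P1: blocked at fork node delta ∈ conditioning set.
{delta, eps} satisfies the backdoor criterion.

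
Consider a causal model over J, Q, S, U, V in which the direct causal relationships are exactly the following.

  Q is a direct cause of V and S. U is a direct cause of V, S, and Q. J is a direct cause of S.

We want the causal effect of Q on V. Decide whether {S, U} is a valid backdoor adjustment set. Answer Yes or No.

Backdoor paths from Q to V (paths whose first edge points into Q):
  P1: Q <- U -> V
Condition 1 (no descendant of Q in the set): FAILS — S is a descendant of Q.
Condition 2 (every backdoor path blocked by {S, U}):
  P1: blocked at fork node U ∈ conditioning set.
{S, U} does not satisfy the backdoor criterion.

No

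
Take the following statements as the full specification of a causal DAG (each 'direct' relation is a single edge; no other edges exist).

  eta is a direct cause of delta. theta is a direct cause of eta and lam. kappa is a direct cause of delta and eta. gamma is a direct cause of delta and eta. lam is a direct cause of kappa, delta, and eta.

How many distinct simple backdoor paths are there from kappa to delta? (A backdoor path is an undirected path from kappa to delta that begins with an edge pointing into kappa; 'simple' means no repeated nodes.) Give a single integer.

5

A backdoor path from kappa to delta is any simple undirected path whose first edge points into kappa (i.e. leaves kappa via a parent).
Parents of kappa: {lam}.
Enumerating:
  P1: kappa <- lam <- theta -> eta <- gamma -> delta
  P2: kappa <- lam <- theta -> eta -> delta
  P3: kappa <- lam -> eta <- gamma -> delta
  P4: kappa <- lam -> eta -> delta
  P5: kappa <- lam -> delta
That exhausts the simple backdoor paths. Count: 5.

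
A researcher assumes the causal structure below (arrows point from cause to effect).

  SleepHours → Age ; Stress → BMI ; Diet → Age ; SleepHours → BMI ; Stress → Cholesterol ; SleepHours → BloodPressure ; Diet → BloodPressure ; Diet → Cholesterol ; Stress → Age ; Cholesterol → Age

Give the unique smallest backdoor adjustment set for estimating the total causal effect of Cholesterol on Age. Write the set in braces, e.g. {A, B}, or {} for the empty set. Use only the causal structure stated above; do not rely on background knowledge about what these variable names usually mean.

Variables eligible for adjustment (non-descendants of Cholesterol, excluding Cholesterol and Age): {BMI, BloodPressure, Diet, SleepHours, Stress}.
Backdoor paths from Cholesterol to Age:
  P1: Cholesterol <- Diet -> BloodPressure <- SleepHours -> Age
  P2: Cholesterol <- Diet -> BloodPressure <- SleepHours -> BMI <- Stress -> Age
  P3: Cholesterol <- Diet -> Age
  P4: Cholesterol <- Stress -> Age
  P5: Cholesterol <- Stress -> BMI <- SleepHours -> BloodPressure <- Diet -> Age
  P6: Cholesterol <- Stress -> BMI <- SleepHours -> Age
The empty set is not sufficient: P3 (Cholesterol <- Diet -> Age) has no collider blocking it and no conditioned non-collider, so it is open.
Try {Diet, Stress}:
  P1: blocked at fork node Diet ∈ conditioning set.
  P2: blocked at fork node Diet ∈ conditioning set.
  P3: blocked at fork node Diet ∈ conditioning set.
  P4: blocked at fork node Stress ∈ conditioning set.
  P5: blocked at fork node Stress ∈ conditioning set.
  P6: blocked at fork node Stress ∈ conditioning set.
{Diet, Stress} contains no descendant of Cholesterol and blocks every backdoor path.
Every element of {Diet, Stress} is needed (dropping Diet leaves P3 open; dropping Stress leaves P4 open), so no proper subset is valid.
Among all size-2 subsets of the eligible variables, only {Diet, Stress} blocks every backdoor path, so it is the unique smallest valid adjustment set.

{Diet, Stress}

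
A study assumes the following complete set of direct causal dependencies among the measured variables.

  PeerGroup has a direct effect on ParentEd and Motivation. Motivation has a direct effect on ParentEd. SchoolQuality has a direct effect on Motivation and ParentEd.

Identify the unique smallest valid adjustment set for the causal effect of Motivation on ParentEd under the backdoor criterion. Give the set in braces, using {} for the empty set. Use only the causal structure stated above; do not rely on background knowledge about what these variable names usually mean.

{PeerGroup, SchoolQuality}

Variables eligible for adjustment (non-descendants of Motivation, excluding Motivation and ParentEd): {PeerGroup, SchoolQuality}.
Backdoor paths from Motivation to ParentEd:
  P1: Motivation <- SchoolQuality -> ParentEd
  P2: Motivation <- PeerGroup -> ParentEd
The empty set is not sufficient: P1 (Motivation <- SchoolQuality -> ParentEd) has no collider blocking it and no conditioned non-collider, so it is open.
Try {PeerGroup, SchoolQuality}:
  P1: blocked at fork node SchoolQuality ∈ conditioning set.
  P2: blocked at fork node PeerGroup ∈ conditioning set.
{PeerGroup, SchoolQuality} contains no descendant of Motivation and blocks every backdoor path.
Every element of {PeerGroup, SchoolQuality} is needed (dropping PeerGroup leaves P2 open; dropping SchoolQuality leaves P1 open), so no proper subset is valid.
Among all size-2 subsets of the eligible variables, only {PeerGroup, SchoolQuality} blocks every backdoor path, so it is the unique smallest valid adjustment set.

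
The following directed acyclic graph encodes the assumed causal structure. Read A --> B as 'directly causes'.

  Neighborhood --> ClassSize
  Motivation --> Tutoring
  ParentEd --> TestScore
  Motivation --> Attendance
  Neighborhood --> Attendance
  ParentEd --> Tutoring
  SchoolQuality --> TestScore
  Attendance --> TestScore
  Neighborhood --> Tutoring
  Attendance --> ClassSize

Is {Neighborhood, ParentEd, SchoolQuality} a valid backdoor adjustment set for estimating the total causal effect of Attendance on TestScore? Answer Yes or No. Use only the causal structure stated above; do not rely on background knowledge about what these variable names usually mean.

Yes

Backdoor paths from Attendance to TestScore (paths whose first edge points into Attendance):
  P1: Attendance <- Neighborhood -> Tutoring <- ParentEd -> TestScore
  P2: Attendance <- Motivation -> Tutoring <- ParentEd -> TestScore
Condition 1 (no descendant of Attendance in the set): holds — descendants of Attendance are {ClassSize, TestScore}; none are in {Neighborhood, ParentEd, SchoolQuality}.
Condition 2 (every backdoor path blocked by {Neighborhood, ParentEd, SchoolQuality}):
  P1: blocked at fork node Neighborhood ∈ conditioning set.
  P2: blocked at collider Tutoring (neither it nor any descendant is in the conditioning set).
{Neighborhood, ParentEd, SchoolQuality} satisfies the backdoor criterion.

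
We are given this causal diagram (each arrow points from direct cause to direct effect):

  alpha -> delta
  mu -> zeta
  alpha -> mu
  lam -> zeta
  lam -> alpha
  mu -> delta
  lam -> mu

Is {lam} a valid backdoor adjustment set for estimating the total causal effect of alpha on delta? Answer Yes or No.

Backdoor paths from alpha to delta (paths whose first edge points into alpha):
  P1: alpha <- lam -> mu -> delta
  P2: alpha <- lam -> zeta <- mu -> delta
Condition 1 (no descendant of alpha in the set): holds — descendants of alpha are {delta, mu, zeta}; none are in {lam}.
Condition 2 (every backdoor path blocked by {lam}):
  P1: blocked at fork node lam ∈ conditioning set.
  P2: blocked at fork node lam ∈ conditioning set.
{lam} satisfies the backdoor criterion.

Yes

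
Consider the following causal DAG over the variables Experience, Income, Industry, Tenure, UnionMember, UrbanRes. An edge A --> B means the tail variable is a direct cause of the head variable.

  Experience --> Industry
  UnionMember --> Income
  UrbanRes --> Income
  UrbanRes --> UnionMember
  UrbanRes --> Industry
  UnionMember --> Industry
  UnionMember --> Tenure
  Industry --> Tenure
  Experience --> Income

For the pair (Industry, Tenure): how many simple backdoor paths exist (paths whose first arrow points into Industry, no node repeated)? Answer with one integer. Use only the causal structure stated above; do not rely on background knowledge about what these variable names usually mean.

5

A backdoor path from Industry to Tenure is any simple undirected path whose first edge points into Industry (i.e. leaves Industry via a parent).
Parents of Industry: {Experience, UnionMember, UrbanRes}.
Enumerating:
  P1: Industry <- UrbanRes -> UnionMember -> Tenure
  P2: Industry <- UrbanRes -> Income <- UnionMember -> Tenure
  P3: Industry <- Experience -> Income <- UrbanRes -> UnionMember -> Tenure
  P4: Industry <- Experience -> Income <- UnionMember -> Tenure
  P5: Industry <- UnionMember -> Tenure
That exhausts the simple backdoor paths. Count: 5.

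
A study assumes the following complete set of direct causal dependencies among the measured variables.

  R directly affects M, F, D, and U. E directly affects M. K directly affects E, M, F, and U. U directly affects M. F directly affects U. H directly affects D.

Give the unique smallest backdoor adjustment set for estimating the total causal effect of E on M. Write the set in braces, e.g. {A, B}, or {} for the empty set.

{K}

Variables eligible for adjustment (non-descendants of E, excluding E and M): {D, F, H, K, R, U}.
Backdoor paths from E to M:
  P1: E <- K -> F <- R -> U -> M
  P2: E <- K -> F <- R -> M
  P3: E <- K -> F -> U <- R -> M
  P4: E <- K -> F -> U -> M
  P5: E <- K -> U <- R -> M
  P6: E <- K -> U <- F <- R -> M
  P7: E <- K -> U -> M
  P8: E <- K -> M
The empty set is not sufficient: P4 (E <- K -> F -> U -> M) has no collider blocking it and no conditioned non-collider, so it is open.
Try {K}:
  P1: blocked at fork node K ∈ conditioning set.
  P2: blocked at fork node K ∈ conditioning set.
  P3: blocked at fork node K ∈ conditioning set.
  P4: blocked at fork node K ∈ conditioning set.
  P5: blocked at fork node K ∈ conditioning set.
  P6: blocked at fork node K ∈ conditioning set.
  P7: blocked at fork node K ∈ conditioning set.
  P8: blocked at fork node K ∈ conditioning set.
{K} contains no descendant of E and blocks every backdoor path.
No other singleton works — e.g. {R} leaves P4 open — so {K} is the unique smallest valid adjustment set.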